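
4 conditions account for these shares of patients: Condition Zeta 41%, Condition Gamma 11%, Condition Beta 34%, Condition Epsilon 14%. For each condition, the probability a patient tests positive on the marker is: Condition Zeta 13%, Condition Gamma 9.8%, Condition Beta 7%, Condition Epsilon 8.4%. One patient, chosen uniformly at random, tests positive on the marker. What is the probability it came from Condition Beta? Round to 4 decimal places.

0.2389

Prior × likelihood for each hypothesis:
  Condition Zeta: 0.41 × 0.13 = 0.0533
  Condition Gamma: 0.11 × 0.098 = 0.01078
  Condition Beta: 0.34 × 0.07 = 0.0238
  Condition Epsilon: 0.14 × 0.084 = 0.01176
Total = 0.09964.
P(Condition Beta | evidence) = 0.0238 / 0.09964 ≈ 0.2389.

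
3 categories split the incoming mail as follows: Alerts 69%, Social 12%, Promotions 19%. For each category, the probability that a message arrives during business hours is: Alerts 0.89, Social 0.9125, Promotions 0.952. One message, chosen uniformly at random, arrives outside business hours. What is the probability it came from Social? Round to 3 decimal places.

Taking complements, P(off-hours | each) = Alerts 0.11, Social 0.0875, Promotions 0.048.
Unnormalized posteriors (prior × likelihood):
  Alerts: 0.69 × 0.11 = 0.0759
  Social: 0.12 × 0.0875 = 0.0105
  Promotions: 0.19 × 0.048 = 0.00912
Total = 0.09552.
P(Social | evidence) = 0.0105 / 0.09552 ≈ 0.110.

0.110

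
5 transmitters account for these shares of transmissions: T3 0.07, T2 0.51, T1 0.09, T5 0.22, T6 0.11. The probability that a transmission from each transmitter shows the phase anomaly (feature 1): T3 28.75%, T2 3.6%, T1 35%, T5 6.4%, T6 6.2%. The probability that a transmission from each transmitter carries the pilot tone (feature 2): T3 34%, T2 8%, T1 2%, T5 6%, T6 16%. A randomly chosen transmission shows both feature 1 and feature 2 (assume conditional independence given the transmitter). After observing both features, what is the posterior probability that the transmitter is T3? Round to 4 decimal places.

0.6291

Compute prior × likelihood for every hypothesis:
  T3: 0.07 × 0.2875 × 0.34 = 0.0068425
  T2: 0.51 × 0.036 × 0.08 = 0.0014688
  T1: 0.09 × 0.35 × 0.02 = 0.00063
  T5: 0.22 × 0.064 × 0.06 = 0.0008448
  T6: 0.11 × 0.062 × 0.16 = 0.0010912
Total = 0.0108773.
P(T3 | evidence) = 0.0068425 / 0.0108773 ≈ 0.6291.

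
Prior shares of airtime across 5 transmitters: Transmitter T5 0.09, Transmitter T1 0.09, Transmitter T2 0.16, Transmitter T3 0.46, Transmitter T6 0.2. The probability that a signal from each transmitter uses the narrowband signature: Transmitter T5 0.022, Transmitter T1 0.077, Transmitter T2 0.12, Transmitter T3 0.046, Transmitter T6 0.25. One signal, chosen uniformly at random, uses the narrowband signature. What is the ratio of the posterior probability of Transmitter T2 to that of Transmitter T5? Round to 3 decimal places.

Prior × likelihood for each hypothesis:
  Transmitter T5: 0.09 × 0.022 = 0.00198
  Transmitter T1: 0.09 × 0.077 = 0.00693
  Transmitter T2: 0.16 × 0.12 = 0.0192
  Transmitter T3: 0.46 × 0.046 = 0.02116
  Transmitter T6: 0.2 × 0.25 = 0.05
Normalizing constant = 0.09927.
The ratio is 0.0192 / 0.00198 (the normalizer cancels) = 9.697.

9.697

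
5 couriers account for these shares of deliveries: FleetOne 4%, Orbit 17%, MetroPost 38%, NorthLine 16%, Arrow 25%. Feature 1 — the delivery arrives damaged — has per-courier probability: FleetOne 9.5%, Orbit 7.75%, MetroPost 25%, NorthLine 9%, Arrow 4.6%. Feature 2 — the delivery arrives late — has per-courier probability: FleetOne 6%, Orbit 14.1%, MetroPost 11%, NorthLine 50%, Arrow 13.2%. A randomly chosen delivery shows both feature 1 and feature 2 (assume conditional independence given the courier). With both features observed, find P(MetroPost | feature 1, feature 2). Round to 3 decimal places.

Unnormalized posteriors (prior × likelihood):
  FleetOne: 0.04 × 0.095 × 0.06 = 0.000228
  Orbit: 0.17 × 0.0775 × 0.141 = 0.001857675
  MetroPost: 0.38 × 0.25 × 0.11 = 0.01045
  NorthLine: 0.16 × 0.09 × 0.5 = 0.0072
  Arrow: 0.25 × 0.046 × 0.132 = 0.001518
Total = 0.021253675.
P(MetroPost | evidence) = 0.01045 / 0.021253675 ≈ 0.492.

0.492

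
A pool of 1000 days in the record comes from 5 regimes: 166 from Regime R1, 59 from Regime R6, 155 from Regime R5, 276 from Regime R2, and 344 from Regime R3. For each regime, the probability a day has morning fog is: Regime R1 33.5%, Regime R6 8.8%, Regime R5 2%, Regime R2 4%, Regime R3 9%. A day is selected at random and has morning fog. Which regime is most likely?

By Bayes' rule, posterior ∝ prior × likelihood:
  Regime R1: 0.166 × 0.335 = 0.05561
  Regime R6: 0.059 × 0.088 = 0.005192
  Regime R5: 0.155 × 0.02 = 0.0031
  Regime R2: 0.276 × 0.04 = 0.01104
  Regime R3: 0.344 × 0.09 = 0.03096
Total = 0.105902.
Largest term belongs to Regime R1, so Regime R1 is most probable.

Regime R1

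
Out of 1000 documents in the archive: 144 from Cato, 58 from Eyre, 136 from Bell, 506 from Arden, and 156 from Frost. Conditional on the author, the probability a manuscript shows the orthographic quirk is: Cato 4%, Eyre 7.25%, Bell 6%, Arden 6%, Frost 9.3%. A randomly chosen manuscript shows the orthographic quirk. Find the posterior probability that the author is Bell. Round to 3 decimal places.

Prior × likelihood for each hypothesis:
  Cato: 0.144 × 0.04 = 0.00576
  Eyre: 0.058 × 0.0725 = 0.004205
  Bell: 0.136 × 0.06 = 0.00816
  Arden: 0.506 × 0.06 = 0.03036
  Frost: 0.156 × 0.093 = 0.014508
Total = 0.062993.
P(Bell | evidence) = 0.00816 / 0.062993 ≈ 0.130.

0.130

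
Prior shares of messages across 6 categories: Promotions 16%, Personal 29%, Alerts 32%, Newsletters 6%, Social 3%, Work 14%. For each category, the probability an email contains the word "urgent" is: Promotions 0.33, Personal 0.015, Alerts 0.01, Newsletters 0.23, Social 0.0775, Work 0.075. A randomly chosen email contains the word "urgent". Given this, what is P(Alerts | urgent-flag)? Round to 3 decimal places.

0.037

Unnormalized posteriors (prior × likelihood):
  Promotions: 0.16 × 0.33 = 0.0528
  Personal: 0.29 × 0.015 = 0.00435
  Alerts: 0.32 × 0.01 = 0.0032
  Newsletters: 0.06 × 0.23 = 0.0138
  Social: 0.03 × 0.0775 = 0.002325
  Work: 0.14 × 0.075 = 0.0105
Normalizing constant = 0.086975.
P(Alerts | evidence) = 0.0032 / 0.086975 ≈ 0.037.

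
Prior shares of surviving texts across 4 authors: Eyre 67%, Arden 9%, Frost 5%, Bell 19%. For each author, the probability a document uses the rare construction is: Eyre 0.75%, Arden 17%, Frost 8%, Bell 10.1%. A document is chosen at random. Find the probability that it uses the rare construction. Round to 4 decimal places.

By Bayes' rule, posterior ∝ prior × likelihood:
  Eyre: 0.67 × 0.0075 = 0.005025
  Arden: 0.09 × 0.17 = 0.0153
  Frost: 0.05 × 0.08 = 0.004
  Bell: 0.19 × 0.101 = 0.01919
P(rare-form) = 0.005025 + 0.0153 + 0.004 + 0.01919 = 0.043515 → 0.0435.

0.0435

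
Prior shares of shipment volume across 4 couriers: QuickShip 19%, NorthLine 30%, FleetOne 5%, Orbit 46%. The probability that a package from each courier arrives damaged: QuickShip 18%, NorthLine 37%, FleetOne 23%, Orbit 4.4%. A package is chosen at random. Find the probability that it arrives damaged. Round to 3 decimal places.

Compute prior × likelihood for every hypothesis:
  QuickShip: 0.19 × 0.18 = 0.0342
  NorthLine: 0.3 × 0.37 = 0.111
  FleetOne: 0.05 × 0.23 = 0.0115
  Orbit: 0.46 × 0.044 = 0.02024
P(damaged) = 0.0342 + 0.111 + 0.0115 + 0.02024 = 0.17694 → 0.177.

0.177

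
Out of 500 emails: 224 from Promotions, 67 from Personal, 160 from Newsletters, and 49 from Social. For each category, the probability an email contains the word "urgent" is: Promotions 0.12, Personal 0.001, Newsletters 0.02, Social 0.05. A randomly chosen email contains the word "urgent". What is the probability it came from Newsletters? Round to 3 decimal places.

By Bayes' rule, posterior ∝ prior × likelihood:
  Promotions: 0.448 × 0.12 = 0.05376
  Personal: 0.134 × 0.001 = 0.000134
  Newsletters: 0.32 × 0.02 = 0.0064
  Social: 0.098 × 0.05 = 0.0049
Total = 0.065194.
P(Newsletters | evidence) = 0.0064 / 0.065194 ≈ 0.098.

0.098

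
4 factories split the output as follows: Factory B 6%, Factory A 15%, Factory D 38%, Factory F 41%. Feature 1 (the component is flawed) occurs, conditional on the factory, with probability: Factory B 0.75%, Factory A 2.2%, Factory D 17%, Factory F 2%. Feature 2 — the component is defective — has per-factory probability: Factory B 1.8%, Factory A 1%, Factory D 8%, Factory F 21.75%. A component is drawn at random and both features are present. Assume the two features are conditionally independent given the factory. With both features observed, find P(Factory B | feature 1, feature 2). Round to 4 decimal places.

0.0012

By Bayes' rule, posterior ∝ prior × likelihood:
  Factory B: 0.06 × 0.0075 × 0.018 = 0.0000081
  Factory A: 0.15 × 0.022 × 0.01 = 0.000033
  Factory D: 0.38 × 0.17 × 0.08 = 0.005168
  Factory F: 0.41 × 0.02 × 0.2175 = 0.0017835
Sum = 0.0069926.
P(Factory B | evidence) = 0.0000081 / 0.0069926 ≈ 0.0012.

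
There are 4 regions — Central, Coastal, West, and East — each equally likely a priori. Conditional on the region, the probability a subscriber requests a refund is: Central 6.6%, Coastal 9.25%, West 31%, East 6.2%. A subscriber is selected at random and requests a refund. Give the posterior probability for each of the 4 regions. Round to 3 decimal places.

Since the prior is uniform, the posterior is proportional to the likelihood:
  Central: 0.066
  Coastal: 0.0925
  West: 0.31
  East: 0.062
Normalizing constant = 0.5305.
P(Central | refund) = 0.066/0.5305 ≈ 0.124
P(Coastal | refund) = 0.0925/0.5305 ≈ 0.174
P(West | refund) = 0.31/0.5305 ≈ 0.584
P(East | refund) = 0.062/0.5305 ≈ 0.117

Central 0.124, Coastal 0.174, West 0.584, East 0.117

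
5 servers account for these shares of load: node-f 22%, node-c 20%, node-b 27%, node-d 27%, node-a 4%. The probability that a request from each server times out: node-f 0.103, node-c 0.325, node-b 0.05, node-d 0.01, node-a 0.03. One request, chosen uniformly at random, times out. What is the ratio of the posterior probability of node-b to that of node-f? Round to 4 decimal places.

0.5958

Prior × likelihood for each hypothesis:
  node-f: 0.22 × 0.103 = 0.02266
  node-c: 0.2 × 0.325 = 0.065
  node-b: 0.27 × 0.05 = 0.0135
  node-d: 0.27 × 0.01 = 0.0027
  node-a: 0.04 × 0.03 = 0.0012
Normalizing constant = 0.10506.
The ratio is 0.0135 / 0.02266 (the normalizer cancels) = 0.5958.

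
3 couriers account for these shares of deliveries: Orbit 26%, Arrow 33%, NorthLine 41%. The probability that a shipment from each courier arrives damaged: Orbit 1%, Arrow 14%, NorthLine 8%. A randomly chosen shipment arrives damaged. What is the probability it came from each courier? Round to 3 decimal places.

Orbit 0.032, Arrow 0.566, NorthLine 0.402

Prior × likelihood for each hypothesis:
  Orbit: 0.26 × 0.01 = 0.0026
  Arrow: 0.33 × 0.14 = 0.0462
  NorthLine: 0.41 × 0.08 = 0.0328
Sum = 0.0816.
P(Orbit | damaged) = 0.0026/0.0816 ≈ 0.032
P(Arrow | damaged) = 0.0462/0.0816 ≈ 0.566
P(NorthLine | damaged) = 0.0328/0.0816 ≈ 0.402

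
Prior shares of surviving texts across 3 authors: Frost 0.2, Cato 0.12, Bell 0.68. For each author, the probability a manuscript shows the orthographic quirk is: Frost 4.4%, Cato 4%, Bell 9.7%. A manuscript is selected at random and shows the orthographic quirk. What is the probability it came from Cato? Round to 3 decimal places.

By Bayes' rule, posterior ∝ prior × likelihood:
  Frost: 0.2 × 0.044 = 0.0088
  Cato: 0.12 × 0.04 = 0.0048
  Bell: 0.68 × 0.097 = 0.06596
Sum = 0.07956.
P(Cato | evidence) = 0.0048 / 0.07956 ≈ 0.060.

0.060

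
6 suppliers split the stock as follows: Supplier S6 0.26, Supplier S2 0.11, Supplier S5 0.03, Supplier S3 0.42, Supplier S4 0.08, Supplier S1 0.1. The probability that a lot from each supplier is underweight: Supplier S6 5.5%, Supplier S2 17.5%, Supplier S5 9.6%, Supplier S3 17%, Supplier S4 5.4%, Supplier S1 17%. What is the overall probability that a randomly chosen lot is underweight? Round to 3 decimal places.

Compute prior × likelihood for every hypothesis:
  Supplier S6: 0.26 × 0.055 = 0.0143
  Supplier S2: 0.11 × 0.175 = 0.01925
  Supplier S5: 0.03 × 0.096 = 0.00288
  Supplier S3: 0.42 × 0.17 = 0.0714
  Supplier S4: 0.08 × 0.054 = 0.00432
  Supplier S1: 0.1 × 0.17 = 0.017
P(underweight) = 0.0143 + 0.01925 + 0.00288 + 0.0714 + 0.00432 + 0.017 = 0.12915 → 0.129.

0.129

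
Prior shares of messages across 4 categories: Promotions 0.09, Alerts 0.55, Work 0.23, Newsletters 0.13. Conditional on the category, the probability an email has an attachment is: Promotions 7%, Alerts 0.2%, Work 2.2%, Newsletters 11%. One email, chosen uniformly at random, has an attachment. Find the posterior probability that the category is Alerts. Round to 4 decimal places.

0.0411

Unnormalized posteriors (prior × likelihood):
  Promotions: 0.09 × 0.07 = 0.0063
  Alerts: 0.55 × 0.002 = 0.0011
  Work: 0.23 × 0.022 = 0.00506
  Newsletters: 0.13 × 0.11 = 0.0143
Sum = 0.02676.
P(Alerts | evidence) = 0.0011 / 0.02676 ≈ 0.0411.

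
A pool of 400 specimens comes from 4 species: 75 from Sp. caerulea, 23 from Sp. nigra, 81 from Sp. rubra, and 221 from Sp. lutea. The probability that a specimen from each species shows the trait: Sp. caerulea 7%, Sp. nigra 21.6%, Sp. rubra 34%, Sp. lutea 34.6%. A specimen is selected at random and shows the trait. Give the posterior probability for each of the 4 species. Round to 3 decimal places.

Compute prior × likelihood for every hypothesis:
  Sp. caerulea: 0.1875 × 0.07 = 0.013125
  Sp. nigra: 0.0575 × 0.216 = 0.01242
  Sp. rubra: 0.2025 × 0.34 = 0.06885
  Sp. lutea: 0.5525 × 0.346 = 0.191165
Total = 0.28556.
P(Sp. caerulea | trait) = 0.013125/0.28556 ≈ 0.046
P(Sp. nigra | trait) = 0.01242/0.28556 ≈ 0.043
P(Sp. rubra | trait) = 0.06885/0.28556 ≈ 0.241
P(Sp. lutea | trait) = 0.191165/0.28556 ≈ 0.669
(Check: 0.046+0.043+0.241+0.669 = 0.999.)

Sp. caerulea 0.046, Sp. nigra 0.043, Sp. rubra 0.241, Sp. lutea 0.669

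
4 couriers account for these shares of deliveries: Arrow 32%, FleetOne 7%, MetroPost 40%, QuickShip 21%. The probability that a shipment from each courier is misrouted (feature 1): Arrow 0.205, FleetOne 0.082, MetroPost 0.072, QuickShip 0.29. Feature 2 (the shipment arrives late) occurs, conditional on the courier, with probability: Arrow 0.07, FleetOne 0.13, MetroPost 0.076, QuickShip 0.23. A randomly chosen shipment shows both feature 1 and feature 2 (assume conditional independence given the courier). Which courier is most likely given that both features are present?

By Bayes' rule, posterior ∝ prior × likelihood:
  Arrow: 0.32 × 0.205 × 0.07 = 0.004592
  FleetOne: 0.07 × 0.082 × 0.13 = 0.0007462
  MetroPost: 0.4 × 0.072 × 0.076 = 0.0021888
  QuickShip: 0.21 × 0.29 × 0.23 = 0.014007
Normalizing constant = 0.021534.
Largest term belongs to QuickShip, so QuickShip is most probable.

QuickShip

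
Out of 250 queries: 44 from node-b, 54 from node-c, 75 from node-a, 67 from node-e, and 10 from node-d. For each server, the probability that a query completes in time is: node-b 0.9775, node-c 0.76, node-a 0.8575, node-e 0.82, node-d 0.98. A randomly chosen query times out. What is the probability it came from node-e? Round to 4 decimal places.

0.3269

Taking complements, P(timeout | each) = node-b 0.0225, node-c 0.24, node-a 0.1425, node-e 0.18, node-d 0.02.
Compute prior × likelihood for every hypothesis:
  node-b: 0.176 × 0.0225 = 0.00396
  node-c: 0.216 × 0.24 = 0.05184
  node-a: 0.3 × 0.1425 = 0.04275
  node-e: 0.268 × 0.18 = 0.04824
  node-d: 0.04 × 0.02 = 0.0008
Normalizing constant = 0.14759.
P(node-e | evidence) = 0.04824 / 0.14759 ≈ 0.3269.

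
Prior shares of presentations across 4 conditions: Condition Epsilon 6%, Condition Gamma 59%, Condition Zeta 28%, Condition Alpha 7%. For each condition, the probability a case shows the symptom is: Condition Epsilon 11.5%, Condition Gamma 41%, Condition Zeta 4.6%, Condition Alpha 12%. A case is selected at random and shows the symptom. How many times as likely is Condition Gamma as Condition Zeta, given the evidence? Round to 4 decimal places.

By Bayes' rule, posterior ∝ prior × likelihood:
  Condition Epsilon: 0.06 × 0.115 = 0.0069
  Condition Gamma: 0.59 × 0.41 = 0.2419
  Condition Zeta: 0.28 × 0.046 = 0.01288
  Condition Alpha: 0.07 × 0.12 = 0.0084
Normalizing constant = 0.27008.
The ratio is 0.2419 / 0.01288 (the normalizer cancels) = 18.7811.

18.7811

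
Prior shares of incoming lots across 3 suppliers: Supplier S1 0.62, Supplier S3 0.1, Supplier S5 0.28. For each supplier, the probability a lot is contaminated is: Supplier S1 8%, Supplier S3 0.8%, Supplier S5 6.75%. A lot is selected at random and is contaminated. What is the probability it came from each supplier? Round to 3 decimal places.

Unnormalized posteriors (prior × likelihood):
  Supplier S1: 0.62 × 0.08 = 0.0496
  Supplier S3: 0.1 × 0.008 = 0.0008
  Supplier S5: 0.28 × 0.0675 = 0.0189
Total = 0.0693.
P(Supplier S1 | contaminated) = 0.0496/0.0693 ≈ 0.716
P(Supplier S3 | contaminated) = 0.0008/0.0693 ≈ 0.012
P(Supplier S5 | contaminated) = 0.0189/0.0693 ≈ 0.273

Supplier S1 0.716, Supplier S3 0.012, Supplier S5 0.273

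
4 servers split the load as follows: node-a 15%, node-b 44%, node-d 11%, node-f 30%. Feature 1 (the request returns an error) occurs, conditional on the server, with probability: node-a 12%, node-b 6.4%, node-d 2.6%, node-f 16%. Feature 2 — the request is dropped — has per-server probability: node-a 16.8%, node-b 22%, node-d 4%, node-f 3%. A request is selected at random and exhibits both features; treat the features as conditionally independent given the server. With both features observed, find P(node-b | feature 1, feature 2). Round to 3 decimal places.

0.575

Prior × likelihood for each hypothesis:
  node-a: 0.15 × 0.12 × 0.168 = 0.003024
  node-b: 0.44 × 0.064 × 0.22 = 0.0061952
  node-d: 0.11 × 0.026 × 0.04 = 0.0001144
  node-f: 0.3 × 0.16 × 0.03 = 0.00144
Sum = 0.0107736.
P(node-b | evidence) = 0.0061952 / 0.0107736 ≈ 0.575.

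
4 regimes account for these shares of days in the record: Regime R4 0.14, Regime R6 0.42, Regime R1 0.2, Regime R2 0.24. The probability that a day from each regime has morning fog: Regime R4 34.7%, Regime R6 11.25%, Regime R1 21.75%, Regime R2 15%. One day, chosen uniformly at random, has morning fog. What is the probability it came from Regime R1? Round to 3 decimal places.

0.248

By Bayes' rule, posterior ∝ prior × likelihood:
  Regime R4: 0.14 × 0.347 = 0.04858
  Regime R6: 0.42 × 0.1125 = 0.04725
  Regime R1: 0.2 × 0.2175 = 0.0435
  Regime R2: 0.24 × 0.15 = 0.036
Normalizing constant = 0.17533.
P(Regime R1 | evidence) = 0.0435 / 0.17533 ≈ 0.248.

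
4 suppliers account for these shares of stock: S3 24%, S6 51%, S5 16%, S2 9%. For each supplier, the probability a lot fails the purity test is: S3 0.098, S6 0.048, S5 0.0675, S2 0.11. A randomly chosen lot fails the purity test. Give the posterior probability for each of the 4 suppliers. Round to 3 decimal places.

S3 0.342, S6 0.356, S5 0.157, S2 0.144

Unnormalized posteriors (prior × likelihood):
  S3: 0.24 × 0.098 = 0.02352
  S6: 0.51 × 0.048 = 0.02448
  S5: 0.16 × 0.0675 = 0.0108
  S2: 0.09 × 0.11 = 0.0099
Normalizing constant = 0.0687.
P(S3 | off-spec) = 0.02352/0.0687 ≈ 0.342
P(S6 | off-spec) = 0.02448/0.0687 ≈ 0.356
P(S5 | off-spec) = 0.0108/0.0687 ≈ 0.157
P(S2 | off-spec) = 0.0099/0.0687 ≈ 0.144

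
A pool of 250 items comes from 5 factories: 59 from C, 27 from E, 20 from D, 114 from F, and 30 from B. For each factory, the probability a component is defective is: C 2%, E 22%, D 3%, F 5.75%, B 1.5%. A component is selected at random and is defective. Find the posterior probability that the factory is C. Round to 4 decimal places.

0.0801

By Bayes' rule, posterior ∝ prior × likelihood:
  C: 0.236 × 0.02 = 0.00472
  E: 0.108 × 0.22 = 0.02376
  D: 0.08 × 0.03 = 0.0024
  F: 0.456 × 0.0575 = 0.02622
  B: 0.12 × 0.015 = 0.0018
Sum = 0.0589.
P(C | evidence) = 0.00472 / 0.0589 ≈ 0.0801.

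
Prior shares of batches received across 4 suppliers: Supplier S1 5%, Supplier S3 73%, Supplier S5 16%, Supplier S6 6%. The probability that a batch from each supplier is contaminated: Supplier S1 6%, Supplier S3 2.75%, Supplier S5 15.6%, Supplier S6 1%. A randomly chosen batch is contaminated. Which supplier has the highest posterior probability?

By Bayes' rule, posterior ∝ prior × likelihood:
  Supplier S1: 0.05 × 0.06 = 0.003
  Supplier S3: 0.73 × 0.0275 = 0.020075
  Supplier S5: 0.16 × 0.156 = 0.02496
  Supplier S6: 0.06 × 0.01 = 0.0006
Total = 0.048635.
Largest term belongs to Supplier S5, so Supplier S5 is most probable.

Supplier S5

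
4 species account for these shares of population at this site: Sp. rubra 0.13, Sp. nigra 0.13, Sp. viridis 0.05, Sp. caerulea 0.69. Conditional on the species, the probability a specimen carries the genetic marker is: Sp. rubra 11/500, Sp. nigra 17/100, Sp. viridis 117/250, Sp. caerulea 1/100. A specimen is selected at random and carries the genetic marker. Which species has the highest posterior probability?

Sp. viridis

By Bayes' rule, posterior ∝ prior × likelihood:
  Sp. rubra: 0.13 × 0.022 = 0.00286
  Sp. nigra: 0.13 × 0.17 = 0.0221
  Sp. viridis: 0.05 × 0.468 = 0.0234
  Sp. caerulea: 0.69 × 0.01 = 0.0069
Total = 0.05526.
Largest term belongs to Sp. viridis, so Sp. viridis is most probable.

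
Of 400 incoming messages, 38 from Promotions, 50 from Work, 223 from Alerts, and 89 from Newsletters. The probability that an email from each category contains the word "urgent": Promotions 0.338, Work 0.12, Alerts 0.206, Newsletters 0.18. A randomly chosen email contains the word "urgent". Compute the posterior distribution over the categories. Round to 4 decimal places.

By Bayes' rule, posterior ∝ prior × likelihood:
  Promotions: 0.095 × 0.338 = 0.03211
  Work: 0.125 × 0.12 = 0.015
  Alerts: 0.5575 × 0.206 = 0.114845
  Newsletters: 0.2225 × 0.18 = 0.04005
Total = 0.202005.
P(Promotions | urgent-flag) = 0.03211/0.202005 ≈ 0.1590
P(Work | urgent-flag) = 0.015/0.202005 ≈ 0.0743
P(Alerts | urgent-flag) = 0.114845/0.202005 ≈ 0.5685
P(Newsletters | urgent-flag) = 0.04005/0.202005 ≈ 0.1983
(Check: 0.1590+0.0743+0.5685+0.1983 = 1.0001.)

Promotions 0.1590, Work 0.0743, Alerts 0.5685, Newsletters 0.1983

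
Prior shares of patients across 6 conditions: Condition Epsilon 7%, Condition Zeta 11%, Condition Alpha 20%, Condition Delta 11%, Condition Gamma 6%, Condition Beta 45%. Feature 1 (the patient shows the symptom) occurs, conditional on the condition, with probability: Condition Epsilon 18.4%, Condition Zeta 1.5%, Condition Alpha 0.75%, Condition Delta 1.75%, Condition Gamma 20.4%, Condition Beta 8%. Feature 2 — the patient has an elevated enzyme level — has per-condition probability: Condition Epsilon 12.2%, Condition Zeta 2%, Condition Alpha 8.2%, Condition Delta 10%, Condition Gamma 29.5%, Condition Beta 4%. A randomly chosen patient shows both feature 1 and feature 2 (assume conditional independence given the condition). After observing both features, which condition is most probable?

Condition Gamma

Compute prior × likelihood for every hypothesis:
  Condition Epsilon: 0.07 × 0.184 × 0.122 = 0.00157136
  Condition Zeta: 0.11 × 0.015 × 0.02 = 0.000033
  Condition Alpha: 0.2 × 0.0075 × 0.082 = 0.000123
  Condition Delta: 0.11 × 0.0175 × 0.1 = 0.0001925
  Condition Gamma: 0.06 × 0.204 × 0.295 = 0.0036108
  Condition Beta: 0.45 × 0.08 × 0.04 = 0.00144
Sum = 0.00697066.
Largest term belongs to Condition Gamma, so Condition Gamma is most probable.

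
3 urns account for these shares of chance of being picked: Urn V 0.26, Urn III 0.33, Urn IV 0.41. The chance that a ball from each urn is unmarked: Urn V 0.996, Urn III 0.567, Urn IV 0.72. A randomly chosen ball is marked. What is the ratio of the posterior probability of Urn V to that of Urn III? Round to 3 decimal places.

0.007

Taking complements, P(marked | each) = Urn V 0.004, Urn III 0.433, Urn IV 0.28.
By Bayes' rule, posterior ∝ prior × likelihood:
  Urn V: 0.26 × 0.004 = 0.00104
  Urn III: 0.33 × 0.433 = 0.14289
  Urn IV: 0.41 × 0.28 = 0.1148
Sum = 0.25873.
The ratio is 0.00104 / 0.14289 (the normalizer cancels) = 0.007.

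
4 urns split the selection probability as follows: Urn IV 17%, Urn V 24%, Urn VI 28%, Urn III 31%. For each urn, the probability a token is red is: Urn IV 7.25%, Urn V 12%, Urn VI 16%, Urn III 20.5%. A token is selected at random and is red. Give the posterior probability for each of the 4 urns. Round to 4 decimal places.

Prior × likelihood for each hypothesis:
  Urn IV: 0.17 × 0.0725 = 0.012325
  Urn V: 0.24 × 0.12 = 0.0288
  Urn VI: 0.28 × 0.16 = 0.0448
  Urn III: 0.31 × 0.205 = 0.06355
Normalizing constant = 0.149475.
P(Urn IV | red) = 0.012325/0.149475 ≈ 0.0825
P(Urn V | red) = 0.0288/0.149475 ≈ 0.1927
P(Urn VI | red) = 0.0448/0.149475 ≈ 0.2997
P(Urn III | red) = 0.06355/0.149475 ≈ 0.4252

Urn IV 0.0825, Urn V 0.1927, Urn VI 0.2997, Urn III 0.4252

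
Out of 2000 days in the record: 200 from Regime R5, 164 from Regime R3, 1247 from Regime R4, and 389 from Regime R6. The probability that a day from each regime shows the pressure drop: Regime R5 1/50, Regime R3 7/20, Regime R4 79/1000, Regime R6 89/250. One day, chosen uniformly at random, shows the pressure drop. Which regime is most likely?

Regime R6

Unnormalized posteriors (prior × likelihood):
  Regime R5: 0.1 × 0.02 = 0.002
  Regime R3: 0.082 × 0.35 = 0.0287
  Regime R4: 0.6235 × 0.079 = 0.0492565
  Regime R6: 0.1945 × 0.356 = 0.069242
Total = 0.1491985.
Largest term belongs to Regime R6, so Regime R6 is most probable.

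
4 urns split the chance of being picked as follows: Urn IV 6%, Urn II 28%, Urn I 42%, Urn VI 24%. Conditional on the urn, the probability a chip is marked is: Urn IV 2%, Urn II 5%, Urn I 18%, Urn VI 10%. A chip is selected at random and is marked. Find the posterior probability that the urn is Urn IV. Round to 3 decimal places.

0.010

Compute prior × likelihood for every hypothesis:
  Urn IV: 0.06 × 0.02 = 0.0012
  Urn II: 0.28 × 0.05 = 0.014
  Urn I: 0.42 × 0.18 = 0.0756
  Urn VI: 0.24 × 0.1 = 0.024
Normalizing constant = 0.1148.
P(Urn IV | evidence) = 0.0012 / 0.1148 ≈ 0.010.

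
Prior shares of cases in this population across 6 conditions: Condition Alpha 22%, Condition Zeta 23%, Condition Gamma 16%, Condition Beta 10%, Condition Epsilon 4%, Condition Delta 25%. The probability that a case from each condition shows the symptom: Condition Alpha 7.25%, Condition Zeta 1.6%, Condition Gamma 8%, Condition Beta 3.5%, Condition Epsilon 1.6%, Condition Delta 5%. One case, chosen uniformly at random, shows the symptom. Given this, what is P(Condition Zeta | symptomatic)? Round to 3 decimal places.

By Bayes' rule, posterior ∝ prior × likelihood:
  Condition Alpha: 0.22 × 0.0725 = 0.01595
  Condition Zeta: 0.23 × 0.016 = 0.00368
  Condition Gamma: 0.16 × 0.08 = 0.0128
  Condition Beta: 0.1 × 0.035 = 0.0035
  Condition Epsilon: 0.04 × 0.016 = 0.00064
  Condition Delta: 0.25 × 0.05 = 0.0125
Total = 0.04907.
P(Condition Zeta | evidence) = 0.00368 / 0.04907 ≈ 0.075.

0.075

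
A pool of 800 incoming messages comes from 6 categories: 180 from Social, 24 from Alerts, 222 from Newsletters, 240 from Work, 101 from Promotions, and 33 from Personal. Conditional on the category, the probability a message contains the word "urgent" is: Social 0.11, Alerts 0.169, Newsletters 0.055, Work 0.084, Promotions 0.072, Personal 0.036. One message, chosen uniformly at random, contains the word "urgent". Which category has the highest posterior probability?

Work

Unnormalized posteriors (prior × likelihood):
  Social: 0.225 × 0.11 = 0.02475
  Alerts: 0.03 × 0.169 = 0.00507
  Newsletters: 0.2775 × 0.055 = 0.0152625
  Work: 0.3 × 0.084 = 0.0252
  Promotions: 0.12625 × 0.072 = 0.00909
  Personal: 0.04125 × 0.036 = 0.001485
Sum = 0.0808575.
Largest term belongs to Work, so Work is most probable.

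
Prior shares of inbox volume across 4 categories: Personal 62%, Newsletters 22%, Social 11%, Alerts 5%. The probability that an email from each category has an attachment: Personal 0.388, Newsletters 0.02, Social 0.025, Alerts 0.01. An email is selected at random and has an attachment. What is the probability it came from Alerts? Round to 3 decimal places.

0.002

Compute prior × likelihood for every hypothesis:
  Personal: 0.62 × 0.388 = 0.24056
  Newsletters: 0.22 × 0.02 = 0.0044
  Social: 0.11 × 0.025 = 0.00275
  Alerts: 0.05 × 0.01 = 0.0005
Total = 0.24821.
P(Alerts | evidence) = 0.0005 / 0.24821 ≈ 0.002.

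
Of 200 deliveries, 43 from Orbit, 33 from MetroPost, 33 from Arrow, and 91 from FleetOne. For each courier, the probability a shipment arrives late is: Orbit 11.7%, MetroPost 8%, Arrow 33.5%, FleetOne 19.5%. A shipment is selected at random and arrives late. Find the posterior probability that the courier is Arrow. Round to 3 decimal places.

By Bayes' rule, posterior ∝ prior × likelihood:
  Orbit: 0.215 × 0.117 = 0.025155
  MetroPost: 0.165 × 0.08 = 0.0132
  Arrow: 0.165 × 0.335 = 0.055275
  FleetOne: 0.455 × 0.195 = 0.088725
Sum = 0.182355.
P(Arrow | evidence) = 0.055275 / 0.182355 ≈ 0.303.

0.303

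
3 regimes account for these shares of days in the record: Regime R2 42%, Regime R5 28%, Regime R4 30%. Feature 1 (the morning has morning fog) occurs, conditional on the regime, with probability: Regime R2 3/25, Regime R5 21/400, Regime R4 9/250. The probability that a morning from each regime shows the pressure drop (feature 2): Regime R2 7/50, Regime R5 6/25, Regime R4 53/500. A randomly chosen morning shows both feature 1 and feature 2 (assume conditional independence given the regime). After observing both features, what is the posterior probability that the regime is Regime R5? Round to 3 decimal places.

0.301

Prior × likelihood for each hypothesis:
  Regime R2: 0.42 × 0.12 × 0.14 = 0.007056
  Regime R5: 0.28 × 0.0525 × 0.24 = 0.003528
  Regime R4: 0.3 × 0.036 × 0.106 = 0.0011448
Total = 0.0117288.
P(Regime R5 | evidence) = 0.003528 / 0.0117288 ≈ 0.301.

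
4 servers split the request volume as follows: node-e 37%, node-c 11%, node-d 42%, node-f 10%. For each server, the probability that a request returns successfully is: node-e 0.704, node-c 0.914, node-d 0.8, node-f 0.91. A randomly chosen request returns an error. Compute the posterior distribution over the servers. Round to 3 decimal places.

node-e 0.517, node-c 0.045, node-d 0.396, node-f 0.042

Taking complements, P(error | each) = node-e 0.296, node-c 0.086, node-d 0.2, node-f 0.09.
Unnormalized posteriors (prior × likelihood):
  node-e: 0.37 × 0.296 = 0.10952
  node-c: 0.11 × 0.086 = 0.00946
  node-d: 0.42 × 0.2 = 0.084
  node-f: 0.1 × 0.09 = 0.009
Normalizing constant = 0.21198.
P(node-e | error) = 0.10952/0.21198 ≈ 0.517
P(node-c | error) = 0.00946/0.21198 ≈ 0.045
P(node-d | error) = 0.084/0.21198 ≈ 0.396
P(node-f | error) = 0.009/0.21198 ≈ 0.042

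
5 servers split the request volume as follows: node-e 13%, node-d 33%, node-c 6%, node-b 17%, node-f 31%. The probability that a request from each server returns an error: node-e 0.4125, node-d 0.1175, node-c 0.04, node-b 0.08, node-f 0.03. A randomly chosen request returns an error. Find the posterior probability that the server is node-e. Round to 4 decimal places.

Compute prior × likelihood for every hypothesis:
  node-e: 0.13 × 0.4125 = 0.053625
  node-d: 0.33 × 0.1175 = 0.038775
  node-c: 0.06 × 0.04 = 0.0024
  node-b: 0.17 × 0.08 = 0.0136
  node-f: 0.31 × 0.03 = 0.0093
Normalizing constant = 0.1177.
P(node-e | evidence) = 0.053625 / 0.1177 ≈ 0.4556.

0.4556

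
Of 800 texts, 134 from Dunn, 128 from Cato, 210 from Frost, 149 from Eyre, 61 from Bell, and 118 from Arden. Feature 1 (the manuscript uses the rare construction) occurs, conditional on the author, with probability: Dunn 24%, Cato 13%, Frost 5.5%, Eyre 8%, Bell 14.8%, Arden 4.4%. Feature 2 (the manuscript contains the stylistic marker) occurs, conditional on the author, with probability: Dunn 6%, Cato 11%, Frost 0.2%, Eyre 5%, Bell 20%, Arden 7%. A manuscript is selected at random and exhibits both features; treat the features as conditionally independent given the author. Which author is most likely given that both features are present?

Compute prior × likelihood for every hypothesis:
  Dunn: 0.1675 × 0.24 × 0.06 = 0.002412
  Cato: 0.16 × 0.13 × 0.11 = 0.002288
  Frost: 0.2625 × 0.055 × 0.002 = 0.000028875
  Eyre: 0.18625 × 0.08 × 0.05 = 0.000745
  Bell: 0.07625 × 0.148 × 0.2 = 0.002257
  Arden: 0.1475 × 0.044 × 0.07 = 0.0004543
Total = 0.008185175.
Largest term belongs to Dunn, so Dunn is most probable.

Dunn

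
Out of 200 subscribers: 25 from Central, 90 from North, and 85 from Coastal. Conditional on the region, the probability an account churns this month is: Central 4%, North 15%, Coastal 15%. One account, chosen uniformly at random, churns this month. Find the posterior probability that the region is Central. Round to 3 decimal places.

0.037

By Bayes' rule, posterior ∝ prior × likelihood:
  Central: 0.125 × 0.04 = 0.005
  North: 0.45 × 0.15 = 0.0675
  Coastal: 0.425 × 0.15 = 0.06375
Normalizing constant = 0.13625.
P(Central | evidence) = 0.005 / 0.13625 ≈ 0.037.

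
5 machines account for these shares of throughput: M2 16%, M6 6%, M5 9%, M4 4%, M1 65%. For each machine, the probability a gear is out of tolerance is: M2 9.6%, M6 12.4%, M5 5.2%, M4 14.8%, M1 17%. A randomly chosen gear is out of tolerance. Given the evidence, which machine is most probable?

Unnormalized posteriors (prior × likelihood):
  M2: 0.16 × 0.096 = 0.01536
  M6: 0.06 × 0.124 = 0.00744
  M5: 0.09 × 0.052 = 0.00468
  M4: 0.04 × 0.148 = 0.00592
  M1: 0.65 × 0.17 = 0.1105
Normalizing constant = 0.1439.
Largest term belongs to M1, so M1 is most probable.

M1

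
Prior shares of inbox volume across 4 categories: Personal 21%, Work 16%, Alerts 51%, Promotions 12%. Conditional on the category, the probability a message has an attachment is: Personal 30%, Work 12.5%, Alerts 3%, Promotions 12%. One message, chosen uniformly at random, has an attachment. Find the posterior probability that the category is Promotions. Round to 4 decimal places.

Prior × likelihood for each hypothesis:
  Personal: 0.21 × 0.3 = 0.063
  Work: 0.16 × 0.125 = 0.02
  Alerts: 0.51 × 0.03 = 0.0153
  Promotions: 0.12 × 0.12 = 0.0144
Sum = 0.1127.
P(Promotions | evidence) = 0.0144 / 0.1127 ≈ 0.1278.

0.1278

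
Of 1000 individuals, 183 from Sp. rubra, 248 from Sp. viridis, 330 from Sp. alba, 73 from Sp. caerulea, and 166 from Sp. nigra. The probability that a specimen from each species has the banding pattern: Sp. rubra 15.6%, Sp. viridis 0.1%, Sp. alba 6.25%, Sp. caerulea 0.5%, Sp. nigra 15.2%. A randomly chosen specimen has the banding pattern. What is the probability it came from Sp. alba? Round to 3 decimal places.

Compute prior × likelihood for every hypothesis:
  Sp. rubra: 0.183 × 0.156 = 0.028548
  Sp. viridis: 0.248 × 0.001 = 0.000248
  Sp. alba: 0.33 × 0.0625 = 0.020625
  Sp. caerulea: 0.073 × 0.005 = 0.000365
  Sp. nigra: 0.166 × 0.152 = 0.025232
Sum = 0.075018.
P(Sp. alba | evidence) = 0.020625 / 0.075018 ≈ 0.275.

0.275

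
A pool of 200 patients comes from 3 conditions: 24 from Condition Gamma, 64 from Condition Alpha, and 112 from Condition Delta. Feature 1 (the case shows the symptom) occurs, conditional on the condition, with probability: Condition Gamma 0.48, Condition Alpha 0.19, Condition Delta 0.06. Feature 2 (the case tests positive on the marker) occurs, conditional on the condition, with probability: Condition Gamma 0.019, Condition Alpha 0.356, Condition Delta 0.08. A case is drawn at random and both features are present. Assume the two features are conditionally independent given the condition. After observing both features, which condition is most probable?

By Bayes' rule, posterior ∝ prior × likelihood:
  Condition Gamma: 0.12 × 0.48 × 0.019 = 0.0010944
  Condition Alpha: 0.32 × 0.19 × 0.356 = 0.0216448
  Condition Delta: 0.56 × 0.06 × 0.08 = 0.002688
Sum = 0.0254272.
Largest term belongs to Condition Alpha, so Condition Alpha is most probable.

Condition Alpha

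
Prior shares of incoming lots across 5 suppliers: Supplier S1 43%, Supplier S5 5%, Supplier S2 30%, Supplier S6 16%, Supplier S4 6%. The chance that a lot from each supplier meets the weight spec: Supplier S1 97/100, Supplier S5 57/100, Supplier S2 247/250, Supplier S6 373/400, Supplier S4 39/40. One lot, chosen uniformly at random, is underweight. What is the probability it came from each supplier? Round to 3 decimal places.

Taking complements, P(underweight | each) = Supplier S1 0.03, Supplier S5 0.43, Supplier S2 0.012, Supplier S6 0.0675, Supplier S4 0.025.
By Bayes' rule, posterior ∝ prior × likelihood:
  Supplier S1: 0.43 × 0.03 = 0.0129
  Supplier S5: 0.05 × 0.43 = 0.0215
  Supplier S2: 0.3 × 0.012 = 0.0036
  Supplier S6: 0.16 × 0.0675 = 0.0108
  Supplier S4: 0.06 × 0.025 = 0.0015
Total = 0.0503.
P(Supplier S1 | underweight) = 0.0129/0.0503 ≈ 0.256
P(Supplier S5 | underweight) = 0.0215/0.0503 ≈ 0.427
P(Supplier S2 | underweight) = 0.0036/0.0503 ≈ 0.072
P(Supplier S6 | underweight) = 0.0108/0.0503 ≈ 0.215
P(Supplier S4 | underweight) = 0.0015/0.0503 ≈ 0.030
(Check: 0.256+0.427+0.072+0.215+0.030 = 1.000.)

Supplier S1 0.256, Supplier S5 0.427, Supplier S2 0.072, Supplier S6 0.215, Supplier S4 0.030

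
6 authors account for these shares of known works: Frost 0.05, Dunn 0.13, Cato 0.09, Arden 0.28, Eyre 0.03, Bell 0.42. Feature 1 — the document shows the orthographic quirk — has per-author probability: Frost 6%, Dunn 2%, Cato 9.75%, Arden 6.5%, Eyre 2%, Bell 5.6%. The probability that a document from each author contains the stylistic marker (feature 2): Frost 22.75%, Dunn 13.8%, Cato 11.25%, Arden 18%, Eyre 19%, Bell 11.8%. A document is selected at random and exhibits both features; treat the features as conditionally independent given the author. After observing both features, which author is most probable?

Arden

By Bayes' rule, posterior ∝ prior × likelihood:
  Frost: 0.05 × 0.06 × 0.2275 = 0.0006825
  Dunn: 0.13 × 0.02 × 0.138 = 0.0003588
  Cato: 0.09 × 0.0975 × 0.1125 = 0.0009871875
  Arden: 0.28 × 0.065 × 0.18 = 0.003276
  Eyre: 0.03 × 0.02 × 0.19 = 0.000114
  Bell: 0.42 × 0.056 × 0.118 = 0.00277536
Normalizing constant = 0.0081938475.
Largest term belongs to Arden, so Arden is most probable.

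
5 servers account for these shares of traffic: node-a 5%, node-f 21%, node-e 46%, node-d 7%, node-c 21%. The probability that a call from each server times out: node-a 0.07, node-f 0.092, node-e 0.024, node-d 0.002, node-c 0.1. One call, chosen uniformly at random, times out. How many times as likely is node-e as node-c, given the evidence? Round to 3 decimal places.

0.526

Compute prior × likelihood for every hypothesis:
  node-a: 0.05 × 0.07 = 0.0035
  node-f: 0.21 × 0.092 = 0.01932
  node-e: 0.46 × 0.024 = 0.01104
  node-d: 0.07 × 0.002 = 0.00014
  node-c: 0.21 × 0.1 = 0.021
Normalizing constant = 0.055.
The ratio is 0.01104 / 0.021 (the normalizer cancels) = 0.526.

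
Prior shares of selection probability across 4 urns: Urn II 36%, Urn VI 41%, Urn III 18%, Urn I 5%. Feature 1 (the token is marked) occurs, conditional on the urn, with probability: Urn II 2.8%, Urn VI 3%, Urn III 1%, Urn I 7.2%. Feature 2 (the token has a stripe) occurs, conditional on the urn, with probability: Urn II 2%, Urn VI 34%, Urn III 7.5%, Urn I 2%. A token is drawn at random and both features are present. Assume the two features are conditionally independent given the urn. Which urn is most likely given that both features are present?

Unnormalized posteriors (prior × likelihood):
  Urn II: 0.36 × 0.028 × 0.02 = 0.0002016
  Urn VI: 0.41 × 0.03 × 0.34 = 0.004182
  Urn III: 0.18 × 0.01 × 0.075 = 0.000135
  Urn I: 0.05 × 0.072 × 0.02 = 0.000072
Normalizing constant = 0.0045906.
Largest term belongs to Urn VI, so Urn VI is most probable.

Urn VI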